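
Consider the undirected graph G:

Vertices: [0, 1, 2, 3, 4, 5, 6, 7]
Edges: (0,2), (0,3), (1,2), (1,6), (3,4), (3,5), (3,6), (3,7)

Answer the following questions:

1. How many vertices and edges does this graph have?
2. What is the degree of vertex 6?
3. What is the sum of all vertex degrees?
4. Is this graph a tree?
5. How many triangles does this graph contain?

Count: 8 vertices, 8 edges.
Vertex 6 has neighbors [1, 3], degree = 2.
Handshaking lemma: 2 * 8 = 16.
A tree on 8 vertices has 7 edges. This graph has 8 edges (1 extra). Not a tree.
Number of triangles = 0.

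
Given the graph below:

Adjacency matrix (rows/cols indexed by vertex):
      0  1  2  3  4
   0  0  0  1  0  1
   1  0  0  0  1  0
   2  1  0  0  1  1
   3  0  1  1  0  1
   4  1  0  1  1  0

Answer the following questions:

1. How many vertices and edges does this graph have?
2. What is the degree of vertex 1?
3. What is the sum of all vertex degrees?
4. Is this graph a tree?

Count: 5 vertices, 6 edges.
Vertex 1 has neighbors [3], degree = 1.
Handshaking lemma: 2 * 6 = 12.
A tree on 5 vertices has 4 edges. This graph has 6 edges (2 extra). Not a tree.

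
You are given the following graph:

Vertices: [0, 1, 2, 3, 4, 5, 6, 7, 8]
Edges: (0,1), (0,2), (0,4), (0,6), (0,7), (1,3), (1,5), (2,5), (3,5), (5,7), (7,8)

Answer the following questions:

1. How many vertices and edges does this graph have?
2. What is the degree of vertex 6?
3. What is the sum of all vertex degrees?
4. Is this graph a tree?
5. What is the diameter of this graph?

Count: 9 vertices, 11 edges.
Vertex 6 has neighbors [0], degree = 1.
Handshaking lemma: 2 * 11 = 22.
A tree on 9 vertices has 8 edges. This graph has 11 edges (3 extra). Not a tree.
Diameter (longest shortest path) = 3.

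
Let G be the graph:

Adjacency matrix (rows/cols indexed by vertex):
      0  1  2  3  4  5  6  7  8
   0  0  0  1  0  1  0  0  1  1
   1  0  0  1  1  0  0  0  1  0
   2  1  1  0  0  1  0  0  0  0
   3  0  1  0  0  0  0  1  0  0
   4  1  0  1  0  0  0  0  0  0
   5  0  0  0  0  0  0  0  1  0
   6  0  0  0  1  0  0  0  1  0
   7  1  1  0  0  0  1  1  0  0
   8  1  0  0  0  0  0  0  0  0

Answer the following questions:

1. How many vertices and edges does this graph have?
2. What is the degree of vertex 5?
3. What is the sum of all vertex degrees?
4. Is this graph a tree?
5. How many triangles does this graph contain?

Count: 9 vertices, 11 edges.
Vertex 5 has neighbors [7], degree = 1.
Handshaking lemma: 2 * 11 = 22.
A tree on 9 vertices has 8 edges. This graph has 11 edges (3 extra). Not a tree.
Number of triangles = 1.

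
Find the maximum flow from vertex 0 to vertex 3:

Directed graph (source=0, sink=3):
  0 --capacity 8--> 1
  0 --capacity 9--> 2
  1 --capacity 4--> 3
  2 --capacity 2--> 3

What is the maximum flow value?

Computing max flow:
  Flow on (0->1): 4/8
  Flow on (0->2): 2/9
  Flow on (1->3): 4/4
  Flow on (2->3): 2/2
Maximum flow = 6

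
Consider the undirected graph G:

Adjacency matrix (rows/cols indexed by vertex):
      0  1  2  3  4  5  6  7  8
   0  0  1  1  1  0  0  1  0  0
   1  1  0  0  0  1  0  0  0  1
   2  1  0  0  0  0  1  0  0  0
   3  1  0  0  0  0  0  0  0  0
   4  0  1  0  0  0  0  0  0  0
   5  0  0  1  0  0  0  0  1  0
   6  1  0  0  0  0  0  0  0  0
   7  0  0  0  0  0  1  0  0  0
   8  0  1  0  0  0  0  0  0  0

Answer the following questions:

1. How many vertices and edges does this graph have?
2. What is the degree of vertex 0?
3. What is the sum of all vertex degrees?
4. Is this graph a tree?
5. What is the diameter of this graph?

Count: 9 vertices, 8 edges.
Vertex 0 has neighbors [1, 2, 3, 6], degree = 4.
Handshaking lemma: 2 * 8 = 16.
A graph is a tree iff it is connected and has exactly n-1 edges. This graph is connected (all 9 vertices in one component) and has 9-1 = 8 edges. It is a tree.
Diameter (longest shortest path) = 5.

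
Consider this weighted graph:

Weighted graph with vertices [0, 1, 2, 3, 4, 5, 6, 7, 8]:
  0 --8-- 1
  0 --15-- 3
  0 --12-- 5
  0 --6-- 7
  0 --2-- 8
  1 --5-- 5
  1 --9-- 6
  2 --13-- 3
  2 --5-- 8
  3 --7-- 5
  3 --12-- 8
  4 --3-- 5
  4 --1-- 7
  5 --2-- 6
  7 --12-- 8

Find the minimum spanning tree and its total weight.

Applying Kruskal's algorithm (sort edges by weight, add if no cycle):
  Add (4,7) w=1
  Add (0,8) w=2
  Add (5,6) w=2
  Add (4,5) w=3
  Add (1,5) w=5
  Add (2,8) w=5
  Add (0,7) w=6
  Add (3,5) w=7
  Skip (0,1) w=8 (creates cycle)
  Skip (1,6) w=9 (creates cycle)
  Skip (0,5) w=12 (creates cycle)
  Skip (3,8) w=12 (creates cycle)
  Skip (7,8) w=12 (creates cycle)
  Skip (2,3) w=13 (creates cycle)
  Skip (0,3) w=15 (creates cycle)
MST weight = 31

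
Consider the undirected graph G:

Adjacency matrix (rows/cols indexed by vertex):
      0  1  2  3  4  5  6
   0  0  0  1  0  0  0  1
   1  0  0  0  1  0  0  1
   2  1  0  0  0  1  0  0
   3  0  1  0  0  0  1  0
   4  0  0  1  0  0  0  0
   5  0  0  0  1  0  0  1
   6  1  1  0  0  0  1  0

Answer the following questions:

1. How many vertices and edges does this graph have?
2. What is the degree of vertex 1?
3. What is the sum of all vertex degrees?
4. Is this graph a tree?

Count: 7 vertices, 7 edges.
Vertex 1 has neighbors [3, 6], degree = 2.
Handshaking lemma: 2 * 7 = 14.
A tree on 7 vertices has 6 edges. This graph has 7 edges (1 extra). Not a tree.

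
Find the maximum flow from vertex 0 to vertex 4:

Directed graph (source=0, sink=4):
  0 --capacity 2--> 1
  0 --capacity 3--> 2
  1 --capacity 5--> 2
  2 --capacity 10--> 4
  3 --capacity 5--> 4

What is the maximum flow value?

Computing max flow:
  Flow on (0->1): 2/2
  Flow on (0->2): 3/3
  Flow on (1->2): 2/5
  Flow on (2->4): 5/10
Maximum flow = 5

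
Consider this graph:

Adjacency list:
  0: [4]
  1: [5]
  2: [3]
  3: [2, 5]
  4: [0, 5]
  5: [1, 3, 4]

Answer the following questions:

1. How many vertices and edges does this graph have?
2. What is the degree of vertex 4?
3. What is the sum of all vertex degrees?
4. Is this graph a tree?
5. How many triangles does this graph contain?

Count: 6 vertices, 5 edges.
Vertex 4 has neighbors [0, 5], degree = 2.
Handshaking lemma: 2 * 5 = 10.
A graph is a tree iff it is connected and has exactly n-1 edges. This graph is connected (all 6 vertices in one component) and has 6-1 = 5 edges. It is a tree.
Number of triangles = 0.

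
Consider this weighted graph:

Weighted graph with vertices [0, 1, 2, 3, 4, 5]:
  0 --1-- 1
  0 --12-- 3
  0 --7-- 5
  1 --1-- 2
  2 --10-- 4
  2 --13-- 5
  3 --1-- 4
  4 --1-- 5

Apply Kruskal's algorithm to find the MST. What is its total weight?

Applying Kruskal's algorithm (sort edges by weight, add if no cycle):
  Add (0,1) w=1
  Add (1,2) w=1
  Add (3,4) w=1
  Add (4,5) w=1
  Add (0,5) w=7
  Skip (2,4) w=10 (creates cycle)
  Skip (0,3) w=12 (creates cycle)
  Skip (2,5) w=13 (creates cycle)
MST weight = 11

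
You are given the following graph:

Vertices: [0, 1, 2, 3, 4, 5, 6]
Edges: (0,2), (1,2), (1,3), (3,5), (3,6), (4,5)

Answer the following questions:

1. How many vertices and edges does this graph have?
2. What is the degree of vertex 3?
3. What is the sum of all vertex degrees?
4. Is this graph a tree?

Count: 7 vertices, 6 edges.
Vertex 3 has neighbors [1, 5, 6], degree = 3.
Handshaking lemma: 2 * 6 = 12.
A graph is a tree iff it is connected and has exactly n-1 edges. This graph is connected (all 7 vertices in one component) and has 7-1 = 6 edges. It is a tree.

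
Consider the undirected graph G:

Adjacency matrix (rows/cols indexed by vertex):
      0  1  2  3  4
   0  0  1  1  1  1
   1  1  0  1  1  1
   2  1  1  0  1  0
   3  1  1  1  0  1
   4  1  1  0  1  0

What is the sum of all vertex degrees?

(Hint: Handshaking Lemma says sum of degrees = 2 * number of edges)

Count edges: 9 edges.
By Handshaking Lemma: sum of degrees = 2 * 9 = 18.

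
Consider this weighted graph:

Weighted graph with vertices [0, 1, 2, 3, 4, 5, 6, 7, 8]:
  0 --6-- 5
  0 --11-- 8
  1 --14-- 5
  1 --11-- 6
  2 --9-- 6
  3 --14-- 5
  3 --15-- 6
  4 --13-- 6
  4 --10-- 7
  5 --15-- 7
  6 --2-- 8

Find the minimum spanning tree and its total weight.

Applying Kruskal's algorithm (sort edges by weight, add if no cycle):
  Add (6,8) w=2
  Add (0,5) w=6
  Add (2,6) w=9
  Add (4,7) w=10
  Add (0,8) w=11
  Add (1,6) w=11
  Add (4,6) w=13
  Skip (1,5) w=14 (creates cycle)
  Add (3,5) w=14
  Skip (3,6) w=15 (creates cycle)
  Skip (5,7) w=15 (creates cycle)
MST weight = 76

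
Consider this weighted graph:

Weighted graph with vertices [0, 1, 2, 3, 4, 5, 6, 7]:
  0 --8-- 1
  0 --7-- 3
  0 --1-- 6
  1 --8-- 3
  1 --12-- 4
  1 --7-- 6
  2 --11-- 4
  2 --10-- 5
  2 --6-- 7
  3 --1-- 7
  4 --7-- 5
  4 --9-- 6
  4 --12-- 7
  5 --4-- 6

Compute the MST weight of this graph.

Applying Kruskal's algorithm (sort edges by weight, add if no cycle):
  Add (0,6) w=1
  Add (3,7) w=1
  Add (5,6) w=4
  Add (2,7) w=6
  Add (0,3) w=7
  Add (1,6) w=7
  Add (4,5) w=7
  Skip (0,1) w=8 (creates cycle)
  Skip (1,3) w=8 (creates cycle)
  Skip (4,6) w=9 (creates cycle)
  Skip (2,5) w=10 (creates cycle)
  Skip (2,4) w=11 (creates cycle)
  Skip (1,4) w=12 (creates cycle)
  Skip (4,7) w=12 (creates cycle)
MST weight = 33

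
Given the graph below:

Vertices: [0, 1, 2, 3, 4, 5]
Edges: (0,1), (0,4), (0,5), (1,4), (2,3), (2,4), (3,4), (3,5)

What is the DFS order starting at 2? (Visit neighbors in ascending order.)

DFS from vertex 2 (neighbors processed in ascending order):
Visit order: 2, 3, 4, 0, 1, 5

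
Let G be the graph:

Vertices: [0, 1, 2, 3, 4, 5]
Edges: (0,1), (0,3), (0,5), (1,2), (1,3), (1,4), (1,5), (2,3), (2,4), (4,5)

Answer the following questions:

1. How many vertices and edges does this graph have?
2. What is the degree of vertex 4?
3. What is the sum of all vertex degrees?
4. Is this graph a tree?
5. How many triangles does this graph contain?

Count: 6 vertices, 10 edges.
Vertex 4 has neighbors [1, 2, 5], degree = 3.
Handshaking lemma: 2 * 10 = 20.
A tree on 6 vertices has 5 edges. This graph has 10 edges (5 extra). Not a tree.
Number of triangles = 5.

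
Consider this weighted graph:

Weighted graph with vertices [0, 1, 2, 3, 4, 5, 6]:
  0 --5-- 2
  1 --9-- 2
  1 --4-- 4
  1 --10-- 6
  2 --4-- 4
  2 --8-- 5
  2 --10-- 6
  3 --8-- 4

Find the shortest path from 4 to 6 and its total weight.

Using Dijkstra's algorithm from vertex 4:
Shortest path: 4 -> 1 -> 6
Total weight: 4 + 10 = 14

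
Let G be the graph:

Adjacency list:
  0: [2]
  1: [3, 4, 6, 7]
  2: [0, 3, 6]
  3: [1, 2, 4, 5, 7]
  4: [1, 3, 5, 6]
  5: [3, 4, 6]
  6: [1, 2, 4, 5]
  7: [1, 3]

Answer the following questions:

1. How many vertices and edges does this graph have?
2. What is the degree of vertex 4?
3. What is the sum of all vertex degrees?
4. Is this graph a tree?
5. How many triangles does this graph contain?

Count: 8 vertices, 13 edges.
Vertex 4 has neighbors [1, 3, 5, 6], degree = 4.
Handshaking lemma: 2 * 13 = 26.
A tree on 8 vertices has 7 edges. This graph has 13 edges (6 extra). Not a tree.
Number of triangles = 5.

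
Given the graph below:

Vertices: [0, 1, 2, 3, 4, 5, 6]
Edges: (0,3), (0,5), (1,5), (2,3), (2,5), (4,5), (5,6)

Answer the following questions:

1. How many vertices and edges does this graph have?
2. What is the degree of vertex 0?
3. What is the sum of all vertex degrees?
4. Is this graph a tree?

Count: 7 vertices, 7 edges.
Vertex 0 has neighbors [3, 5], degree = 2.
Handshaking lemma: 2 * 7 = 14.
A tree on 7 vertices has 6 edges. This graph has 7 edges (1 extra). Not a tree.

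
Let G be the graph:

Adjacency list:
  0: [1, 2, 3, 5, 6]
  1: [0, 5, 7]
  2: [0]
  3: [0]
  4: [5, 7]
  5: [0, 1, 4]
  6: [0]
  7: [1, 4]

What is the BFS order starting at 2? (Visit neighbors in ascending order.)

BFS from vertex 2 (neighbors processed in ascending order):
Visit order: 2, 0, 1, 3, 5, 6, 7, 4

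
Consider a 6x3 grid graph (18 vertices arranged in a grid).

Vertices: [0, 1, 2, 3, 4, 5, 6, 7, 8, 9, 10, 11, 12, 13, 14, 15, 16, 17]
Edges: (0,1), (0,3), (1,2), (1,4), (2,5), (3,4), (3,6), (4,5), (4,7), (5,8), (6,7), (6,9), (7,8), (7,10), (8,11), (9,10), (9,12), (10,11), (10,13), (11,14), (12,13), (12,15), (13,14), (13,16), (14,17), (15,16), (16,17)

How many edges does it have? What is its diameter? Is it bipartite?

A 6x3 grid has 15 vertical edges and 12 horizontal edges.
Total edges = 15 + 12 = 27.
Diameter = (6-1) + (3-1) = 7 (corner to opposite corner).
Grid graphs are bipartite (checkerboard coloring).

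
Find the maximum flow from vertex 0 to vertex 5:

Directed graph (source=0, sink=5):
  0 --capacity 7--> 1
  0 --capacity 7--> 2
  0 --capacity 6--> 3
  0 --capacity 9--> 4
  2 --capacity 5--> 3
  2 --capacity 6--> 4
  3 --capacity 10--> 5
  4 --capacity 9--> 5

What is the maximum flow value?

Computing max flow:
  Flow on (0->2): 4/7
  Flow on (0->3): 6/6
  Flow on (0->4): 9/9
  Flow on (2->3): 4/5
  Flow on (3->5): 10/10
  Flow on (4->5): 9/9
Maximum flow = 19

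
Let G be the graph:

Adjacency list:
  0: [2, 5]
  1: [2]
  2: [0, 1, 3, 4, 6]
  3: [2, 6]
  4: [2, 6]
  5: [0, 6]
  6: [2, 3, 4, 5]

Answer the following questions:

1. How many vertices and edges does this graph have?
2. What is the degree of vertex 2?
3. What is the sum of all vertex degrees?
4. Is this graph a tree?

Count: 7 vertices, 9 edges.
Vertex 2 has neighbors [0, 1, 3, 4, 6], degree = 5.
Handshaking lemma: 2 * 9 = 18.
A tree on 7 vertices has 6 edges. This graph has 9 edges (3 extra). Not a tree.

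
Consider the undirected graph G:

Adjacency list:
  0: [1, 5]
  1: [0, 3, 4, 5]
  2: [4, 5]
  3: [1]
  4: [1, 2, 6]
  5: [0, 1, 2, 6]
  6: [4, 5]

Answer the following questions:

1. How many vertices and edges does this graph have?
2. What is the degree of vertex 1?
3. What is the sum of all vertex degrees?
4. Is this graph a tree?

Count: 7 vertices, 9 edges.
Vertex 1 has neighbors [0, 3, 4, 5], degree = 4.
Handshaking lemma: 2 * 9 = 18.
A tree on 7 vertices has 6 edges. This graph has 9 edges (3 extra). Not a tree.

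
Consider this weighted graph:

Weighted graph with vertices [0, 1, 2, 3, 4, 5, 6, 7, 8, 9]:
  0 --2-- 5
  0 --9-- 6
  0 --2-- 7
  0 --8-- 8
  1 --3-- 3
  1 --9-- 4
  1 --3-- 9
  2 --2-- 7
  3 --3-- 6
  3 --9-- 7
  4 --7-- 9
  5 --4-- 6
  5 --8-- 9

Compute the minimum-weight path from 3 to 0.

Using Dijkstra's algorithm from vertex 3:
Shortest path: 3 -> 6 -> 5 -> 0
Total weight: 3 + 4 + 2 = 9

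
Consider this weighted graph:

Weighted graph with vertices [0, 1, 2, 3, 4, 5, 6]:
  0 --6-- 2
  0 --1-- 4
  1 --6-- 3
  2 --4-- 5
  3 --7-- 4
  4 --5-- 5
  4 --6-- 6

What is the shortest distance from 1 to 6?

Using Dijkstra's algorithm from vertex 1:
Shortest path: 1 -> 3 -> 4 -> 6
Total weight: 6 + 7 + 6 = 19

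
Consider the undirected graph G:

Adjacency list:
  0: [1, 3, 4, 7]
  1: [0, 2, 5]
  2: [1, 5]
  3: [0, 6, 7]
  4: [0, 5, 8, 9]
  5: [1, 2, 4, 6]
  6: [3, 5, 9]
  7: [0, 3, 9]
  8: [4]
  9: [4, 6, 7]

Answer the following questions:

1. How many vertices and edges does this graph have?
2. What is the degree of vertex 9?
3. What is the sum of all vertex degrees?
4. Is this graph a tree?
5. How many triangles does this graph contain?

Count: 10 vertices, 15 edges.
Vertex 9 has neighbors [4, 6, 7], degree = 3.
Handshaking lemma: 2 * 15 = 30.
A tree on 10 vertices has 9 edges. This graph has 15 edges (6 extra). Not a tree.
Number of triangles = 2.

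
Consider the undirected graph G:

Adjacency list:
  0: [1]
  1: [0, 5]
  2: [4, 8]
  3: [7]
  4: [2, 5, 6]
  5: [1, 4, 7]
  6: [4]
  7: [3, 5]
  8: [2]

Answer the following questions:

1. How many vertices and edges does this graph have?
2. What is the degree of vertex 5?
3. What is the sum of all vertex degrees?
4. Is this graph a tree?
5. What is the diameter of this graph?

Count: 9 vertices, 8 edges.
Vertex 5 has neighbors [1, 4, 7], degree = 3.
Handshaking lemma: 2 * 8 = 16.
A graph is a tree iff it is connected and has exactly n-1 edges. This graph is connected (all 9 vertices in one component) and has 9-1 = 8 edges. It is a tree.
Diameter (longest shortest path) = 5.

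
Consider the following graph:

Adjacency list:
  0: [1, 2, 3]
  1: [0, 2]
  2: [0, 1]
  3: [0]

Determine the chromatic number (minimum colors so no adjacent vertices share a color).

The graph has a maximum clique of size 3 (lower bound on chromatic number).
A valid 3-coloring: {0: 0, 1: 1, 2: 2, 3: 1}.
Chromatic number = 3.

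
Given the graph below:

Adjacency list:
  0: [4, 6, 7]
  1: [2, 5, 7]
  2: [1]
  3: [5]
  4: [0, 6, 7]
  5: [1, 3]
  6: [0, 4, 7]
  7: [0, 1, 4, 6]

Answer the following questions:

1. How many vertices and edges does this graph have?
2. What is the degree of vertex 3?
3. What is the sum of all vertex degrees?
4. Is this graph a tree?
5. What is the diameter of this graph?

Count: 8 vertices, 10 edges.
Vertex 3 has neighbors [5], degree = 1.
Handshaking lemma: 2 * 10 = 20.
A tree on 8 vertices has 7 edges. This graph has 10 edges (3 extra). Not a tree.
Diameter (longest shortest path) = 4.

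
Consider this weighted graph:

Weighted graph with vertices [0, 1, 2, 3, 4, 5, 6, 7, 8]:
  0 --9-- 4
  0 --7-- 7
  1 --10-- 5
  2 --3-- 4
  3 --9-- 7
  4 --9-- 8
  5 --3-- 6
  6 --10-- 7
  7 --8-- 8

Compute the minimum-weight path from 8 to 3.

Using Dijkstra's algorithm from vertex 8:
Shortest path: 8 -> 7 -> 3
Total weight: 8 + 9 = 17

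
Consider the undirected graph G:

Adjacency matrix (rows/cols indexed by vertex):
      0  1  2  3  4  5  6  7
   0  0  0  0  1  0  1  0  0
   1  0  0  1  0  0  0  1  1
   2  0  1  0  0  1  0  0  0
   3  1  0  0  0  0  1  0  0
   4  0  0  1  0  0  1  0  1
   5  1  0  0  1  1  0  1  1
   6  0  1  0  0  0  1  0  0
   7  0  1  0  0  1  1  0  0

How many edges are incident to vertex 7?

Vertex 7 has neighbors [1, 4, 5], so deg(7) = 3.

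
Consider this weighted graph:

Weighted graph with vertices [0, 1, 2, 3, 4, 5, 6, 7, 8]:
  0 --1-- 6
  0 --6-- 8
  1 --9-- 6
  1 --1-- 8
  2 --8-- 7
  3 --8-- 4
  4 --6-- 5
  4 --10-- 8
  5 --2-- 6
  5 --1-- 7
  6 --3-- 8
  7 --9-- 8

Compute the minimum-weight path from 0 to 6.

Using Dijkstra's algorithm from vertex 0:
Shortest path: 0 -> 6
Total weight: 1 = 1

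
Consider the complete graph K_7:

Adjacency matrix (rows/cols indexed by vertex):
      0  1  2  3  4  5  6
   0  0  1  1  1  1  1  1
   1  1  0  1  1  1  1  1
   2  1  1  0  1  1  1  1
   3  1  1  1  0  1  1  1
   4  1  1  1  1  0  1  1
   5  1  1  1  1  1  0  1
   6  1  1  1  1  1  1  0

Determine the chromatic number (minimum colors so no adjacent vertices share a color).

In K_7, every vertex is adjacent to every other vertex.
Each vertex needs a unique color.
Chromatic number = 7.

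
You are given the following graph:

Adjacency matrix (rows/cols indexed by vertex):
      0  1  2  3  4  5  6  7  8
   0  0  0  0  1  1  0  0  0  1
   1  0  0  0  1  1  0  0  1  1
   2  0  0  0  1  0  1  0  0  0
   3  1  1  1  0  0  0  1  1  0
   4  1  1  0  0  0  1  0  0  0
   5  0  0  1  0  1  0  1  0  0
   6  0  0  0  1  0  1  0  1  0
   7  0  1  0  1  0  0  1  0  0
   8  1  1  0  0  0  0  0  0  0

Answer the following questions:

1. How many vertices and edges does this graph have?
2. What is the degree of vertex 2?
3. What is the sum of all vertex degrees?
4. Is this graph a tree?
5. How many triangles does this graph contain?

Count: 9 vertices, 14 edges.
Vertex 2 has neighbors [3, 5], degree = 2.
Handshaking lemma: 2 * 14 = 28.
A tree on 9 vertices has 8 edges. This graph has 14 edges (6 extra). Not a tree.
Number of triangles = 2.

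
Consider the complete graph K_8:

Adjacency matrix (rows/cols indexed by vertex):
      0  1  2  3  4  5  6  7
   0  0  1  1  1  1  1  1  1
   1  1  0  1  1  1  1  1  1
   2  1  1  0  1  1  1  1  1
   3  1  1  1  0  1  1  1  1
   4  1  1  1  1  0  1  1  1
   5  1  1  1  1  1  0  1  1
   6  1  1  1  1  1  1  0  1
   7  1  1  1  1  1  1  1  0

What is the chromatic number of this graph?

In K_8, every vertex is adjacent to every other vertex.
Each vertex needs a unique color.
Chromatic number = 8.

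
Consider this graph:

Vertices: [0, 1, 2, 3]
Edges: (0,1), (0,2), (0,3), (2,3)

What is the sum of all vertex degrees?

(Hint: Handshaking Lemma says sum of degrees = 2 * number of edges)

Count edges: 4 edges.
By Handshaking Lemma: sum of degrees = 2 * 4 = 8.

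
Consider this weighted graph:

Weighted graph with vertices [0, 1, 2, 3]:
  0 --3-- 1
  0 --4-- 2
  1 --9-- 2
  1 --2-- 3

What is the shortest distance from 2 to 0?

Using Dijkstra's algorithm from vertex 2:
Shortest path: 2 -> 0
Total weight: 4 = 4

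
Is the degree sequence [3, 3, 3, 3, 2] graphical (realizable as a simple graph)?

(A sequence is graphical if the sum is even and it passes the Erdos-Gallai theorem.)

Sum of degrees = 14. Sum is even and passes Erdos-Gallai. The sequence IS graphical.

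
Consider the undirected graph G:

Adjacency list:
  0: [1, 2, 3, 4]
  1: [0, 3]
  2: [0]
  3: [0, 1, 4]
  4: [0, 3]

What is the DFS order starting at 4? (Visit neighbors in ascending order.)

DFS from vertex 4 (neighbors processed in ascending order):
Visit order: 4, 0, 1, 3, 2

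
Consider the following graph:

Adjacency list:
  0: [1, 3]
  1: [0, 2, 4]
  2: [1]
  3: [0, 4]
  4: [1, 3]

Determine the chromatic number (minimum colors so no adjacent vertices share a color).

The graph has a maximum clique of size 2 (lower bound on chromatic number).
A valid 2-coloring: {0: 1, 1: 0, 2: 1, 3: 0, 4: 1}.
Chromatic number = 2.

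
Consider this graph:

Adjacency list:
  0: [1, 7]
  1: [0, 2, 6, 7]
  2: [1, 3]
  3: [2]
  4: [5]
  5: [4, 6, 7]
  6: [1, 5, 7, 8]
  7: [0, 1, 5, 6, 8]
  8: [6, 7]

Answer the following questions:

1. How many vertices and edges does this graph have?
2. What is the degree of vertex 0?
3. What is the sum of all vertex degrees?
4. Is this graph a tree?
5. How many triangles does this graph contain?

Count: 9 vertices, 12 edges.
Vertex 0 has neighbors [1, 7], degree = 2.
Handshaking lemma: 2 * 12 = 24.
A tree on 9 vertices has 8 edges. This graph has 12 edges (4 extra). Not a tree.
Number of triangles = 4.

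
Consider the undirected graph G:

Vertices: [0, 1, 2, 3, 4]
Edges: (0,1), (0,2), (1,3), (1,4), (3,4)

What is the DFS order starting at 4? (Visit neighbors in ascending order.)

DFS from vertex 4 (neighbors processed in ascending order):
Visit order: 4, 1, 0, 2, 3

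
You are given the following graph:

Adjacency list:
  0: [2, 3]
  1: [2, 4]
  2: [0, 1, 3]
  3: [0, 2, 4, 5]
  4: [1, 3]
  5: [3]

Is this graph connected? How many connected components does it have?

Checking connectivity: the graph has 1 connected component(s).
All vertices are reachable from each other. The graph IS connected.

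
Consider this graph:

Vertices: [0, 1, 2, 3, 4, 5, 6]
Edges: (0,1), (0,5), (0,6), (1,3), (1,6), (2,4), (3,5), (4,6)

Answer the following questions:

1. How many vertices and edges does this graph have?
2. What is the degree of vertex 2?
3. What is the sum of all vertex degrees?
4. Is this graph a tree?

Count: 7 vertices, 8 edges.
Vertex 2 has neighbors [4], degree = 1.
Handshaking lemma: 2 * 8 = 16.
A tree on 7 vertices has 6 edges. This graph has 8 edges (2 extra). Not a tree.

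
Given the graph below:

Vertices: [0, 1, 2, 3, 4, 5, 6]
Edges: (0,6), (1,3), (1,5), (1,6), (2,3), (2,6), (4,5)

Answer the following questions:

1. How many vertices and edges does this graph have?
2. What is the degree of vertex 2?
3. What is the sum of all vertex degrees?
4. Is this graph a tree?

Count: 7 vertices, 7 edges.
Vertex 2 has neighbors [3, 6], degree = 2.
Handshaking lemma: 2 * 7 = 14.
A tree on 7 vertices has 6 edges. This graph has 7 edges (1 extra). Not a tree.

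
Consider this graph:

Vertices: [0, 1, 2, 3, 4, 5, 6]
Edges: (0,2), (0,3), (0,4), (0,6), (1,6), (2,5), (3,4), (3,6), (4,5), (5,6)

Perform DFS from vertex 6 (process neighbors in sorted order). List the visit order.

DFS from vertex 6 (neighbors processed in ascending order):
Visit order: 6, 0, 2, 5, 4, 3, 1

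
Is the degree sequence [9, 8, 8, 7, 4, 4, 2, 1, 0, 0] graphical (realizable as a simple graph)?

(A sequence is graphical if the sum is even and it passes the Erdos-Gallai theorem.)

Sum of degrees = 43. Sum is odd, so the sequence is NOT graphical.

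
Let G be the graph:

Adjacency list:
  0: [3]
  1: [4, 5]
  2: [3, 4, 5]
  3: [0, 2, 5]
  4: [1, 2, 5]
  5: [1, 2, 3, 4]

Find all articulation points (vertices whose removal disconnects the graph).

An articulation point is a vertex whose removal disconnects the graph.
Articulation points: [3]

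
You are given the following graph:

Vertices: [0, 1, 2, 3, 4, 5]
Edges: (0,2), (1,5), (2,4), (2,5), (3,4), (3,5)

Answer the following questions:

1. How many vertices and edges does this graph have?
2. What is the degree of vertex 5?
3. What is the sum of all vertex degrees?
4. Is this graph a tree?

Count: 6 vertices, 6 edges.
Vertex 5 has neighbors [1, 2, 3], degree = 3.
Handshaking lemma: 2 * 6 = 12.
A tree on 6 vertices has 5 edges. This graph has 6 edges (1 extra). Not a tree.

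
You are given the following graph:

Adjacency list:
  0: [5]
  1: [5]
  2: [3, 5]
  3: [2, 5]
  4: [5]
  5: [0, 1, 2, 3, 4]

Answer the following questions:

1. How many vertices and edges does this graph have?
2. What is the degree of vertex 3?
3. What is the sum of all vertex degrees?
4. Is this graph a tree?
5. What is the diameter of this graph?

Count: 6 vertices, 6 edges.
Vertex 3 has neighbors [2, 5], degree = 2.
Handshaking lemma: 2 * 6 = 12.
A tree on 6 vertices has 5 edges. This graph has 6 edges (1 extra). Not a tree.
Diameter (longest shortest path) = 2.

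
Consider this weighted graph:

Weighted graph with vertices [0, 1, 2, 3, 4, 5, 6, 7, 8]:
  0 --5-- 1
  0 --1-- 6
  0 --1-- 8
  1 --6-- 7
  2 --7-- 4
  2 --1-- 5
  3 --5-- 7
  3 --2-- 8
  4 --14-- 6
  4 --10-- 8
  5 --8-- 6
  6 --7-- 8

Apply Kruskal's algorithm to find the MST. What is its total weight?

Applying Kruskal's algorithm (sort edges by weight, add if no cycle):
  Add (0,6) w=1
  Add (0,8) w=1
  Add (2,5) w=1
  Add (3,8) w=2
  Add (0,1) w=5
  Add (3,7) w=5
  Skip (1,7) w=6 (creates cycle)
  Add (2,4) w=7
  Skip (6,8) w=7 (creates cycle)
  Add (5,6) w=8
  Skip (4,8) w=10 (creates cycle)
  Skip (4,6) w=14 (creates cycle)
MST weight = 30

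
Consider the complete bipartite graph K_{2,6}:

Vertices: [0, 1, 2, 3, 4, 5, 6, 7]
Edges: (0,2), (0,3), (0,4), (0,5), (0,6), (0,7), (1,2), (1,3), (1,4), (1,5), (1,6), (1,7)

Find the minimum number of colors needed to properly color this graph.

K_{2,6} is bipartite: vertices split into two independent sets of size 2 and 6.
Color one set 0, the other 1. No adjacent vertices share a color.
Chromatic number = 2.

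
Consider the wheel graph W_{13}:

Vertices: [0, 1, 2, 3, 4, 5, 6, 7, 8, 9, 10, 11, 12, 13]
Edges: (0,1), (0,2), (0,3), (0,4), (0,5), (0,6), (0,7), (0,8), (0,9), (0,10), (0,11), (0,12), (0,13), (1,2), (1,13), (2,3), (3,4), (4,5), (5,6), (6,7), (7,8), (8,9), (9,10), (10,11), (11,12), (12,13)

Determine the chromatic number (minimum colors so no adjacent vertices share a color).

W_{13} = C_{13} plus a hub adjacent to every cycle vertex.
The outer cycle needs 3 colors (odd cycle); the hub is adjacent to all of them so needs a fresh color.
Chromatic number = 3 + 1 = 4.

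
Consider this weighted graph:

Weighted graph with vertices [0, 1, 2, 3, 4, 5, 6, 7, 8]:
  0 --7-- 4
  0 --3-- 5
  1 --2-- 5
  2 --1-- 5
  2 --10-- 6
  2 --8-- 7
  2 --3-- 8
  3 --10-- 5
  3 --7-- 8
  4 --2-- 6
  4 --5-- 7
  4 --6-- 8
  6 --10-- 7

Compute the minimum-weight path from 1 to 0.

Using Dijkstra's algorithm from vertex 1:
Shortest path: 1 -> 5 -> 0
Total weight: 2 + 3 = 5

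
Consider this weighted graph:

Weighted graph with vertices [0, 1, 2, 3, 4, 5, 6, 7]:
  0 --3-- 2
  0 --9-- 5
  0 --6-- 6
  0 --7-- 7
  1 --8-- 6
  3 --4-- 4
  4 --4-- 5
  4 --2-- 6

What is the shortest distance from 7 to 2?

Using Dijkstra's algorithm from vertex 7:
Shortest path: 7 -> 0 -> 2
Total weight: 7 + 3 = 10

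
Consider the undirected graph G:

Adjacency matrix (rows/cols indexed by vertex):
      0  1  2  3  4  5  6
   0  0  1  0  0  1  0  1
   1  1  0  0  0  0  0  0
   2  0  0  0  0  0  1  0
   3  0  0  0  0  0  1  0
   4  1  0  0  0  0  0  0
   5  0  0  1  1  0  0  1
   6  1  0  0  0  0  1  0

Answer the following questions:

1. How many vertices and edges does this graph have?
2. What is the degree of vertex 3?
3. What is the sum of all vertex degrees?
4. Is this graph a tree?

Count: 7 vertices, 6 edges.
Vertex 3 has neighbors [5], degree = 1.
Handshaking lemma: 2 * 6 = 12.
A graph is a tree iff it is connected and has exactly n-1 edges. This graph is connected (all 7 vertices in one component) and has 7-1 = 6 edges. It is a tree.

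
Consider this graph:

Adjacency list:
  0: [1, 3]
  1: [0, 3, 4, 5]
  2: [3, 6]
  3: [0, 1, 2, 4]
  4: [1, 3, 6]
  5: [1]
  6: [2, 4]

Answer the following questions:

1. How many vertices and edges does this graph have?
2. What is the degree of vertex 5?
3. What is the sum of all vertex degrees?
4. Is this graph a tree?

Count: 7 vertices, 9 edges.
Vertex 5 has neighbors [1], degree = 1.
Handshaking lemma: 2 * 9 = 18.
A tree on 7 vertices has 6 edges. This graph has 9 edges (3 extra). Not a tree.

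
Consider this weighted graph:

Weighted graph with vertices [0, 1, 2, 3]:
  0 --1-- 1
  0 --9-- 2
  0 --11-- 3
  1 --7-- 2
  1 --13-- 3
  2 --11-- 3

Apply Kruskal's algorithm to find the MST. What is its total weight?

Applying Kruskal's algorithm (sort edges by weight, add if no cycle):
  Add (0,1) w=1
  Add (1,2) w=7
  Skip (0,2) w=9 (creates cycle)
  Add (0,3) w=11
  Skip (2,3) w=11 (creates cycle)
  Skip (1,3) w=13 (creates cycle)
MST weight = 19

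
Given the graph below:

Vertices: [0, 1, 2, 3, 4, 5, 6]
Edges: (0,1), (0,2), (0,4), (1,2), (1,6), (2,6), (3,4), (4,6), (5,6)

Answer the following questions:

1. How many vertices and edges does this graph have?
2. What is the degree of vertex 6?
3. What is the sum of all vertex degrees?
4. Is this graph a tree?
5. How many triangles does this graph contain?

Count: 7 vertices, 9 edges.
Vertex 6 has neighbors [1, 2, 4, 5], degree = 4.
Handshaking lemma: 2 * 9 = 18.
A tree on 7 vertices has 6 edges. This graph has 9 edges (3 extra). Not a tree.
Number of triangles = 2.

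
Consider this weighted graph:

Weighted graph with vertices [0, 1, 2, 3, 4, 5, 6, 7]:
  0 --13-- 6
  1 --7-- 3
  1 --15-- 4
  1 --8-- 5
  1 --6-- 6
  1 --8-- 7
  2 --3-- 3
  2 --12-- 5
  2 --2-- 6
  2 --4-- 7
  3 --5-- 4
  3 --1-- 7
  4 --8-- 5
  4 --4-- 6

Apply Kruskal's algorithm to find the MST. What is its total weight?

Applying Kruskal's algorithm (sort edges by weight, add if no cycle):
  Add (3,7) w=1
  Add (2,6) w=2
  Add (2,3) w=3
  Skip (2,7) w=4 (creates cycle)
  Add (4,6) w=4
  Skip (3,4) w=5 (creates cycle)
  Add (1,6) w=6
  Skip (1,3) w=7 (creates cycle)
  Skip (1,7) w=8 (creates cycle)
  Add (1,5) w=8
  Skip (4,5) w=8 (creates cycle)
  Skip (2,5) w=12 (creates cycle)
  Add (0,6) w=13
  Skip (1,4) w=15 (creates cycle)
MST weight = 37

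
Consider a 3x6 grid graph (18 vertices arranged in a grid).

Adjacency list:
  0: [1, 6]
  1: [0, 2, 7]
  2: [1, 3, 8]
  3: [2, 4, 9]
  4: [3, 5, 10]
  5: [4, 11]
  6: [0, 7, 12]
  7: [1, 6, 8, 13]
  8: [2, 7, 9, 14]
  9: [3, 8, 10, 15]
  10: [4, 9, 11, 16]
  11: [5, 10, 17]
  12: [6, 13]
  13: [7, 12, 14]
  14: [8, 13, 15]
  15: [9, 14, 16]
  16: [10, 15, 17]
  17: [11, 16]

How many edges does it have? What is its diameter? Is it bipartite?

A 3x6 grid has 12 vertical edges and 15 horizontal edges.
Total edges = 12 + 15 = 27.
Diameter = (3-1) + (6-1) = 7 (corner to opposite corner).
Grid graphs are bipartite (checkerboard coloring).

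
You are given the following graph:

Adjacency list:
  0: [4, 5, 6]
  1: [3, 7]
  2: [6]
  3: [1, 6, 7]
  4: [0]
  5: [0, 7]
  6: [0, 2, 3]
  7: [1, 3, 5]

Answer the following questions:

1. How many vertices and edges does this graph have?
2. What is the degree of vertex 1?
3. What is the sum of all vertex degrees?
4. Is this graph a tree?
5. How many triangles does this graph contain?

Count: 8 vertices, 9 edges.
Vertex 1 has neighbors [3, 7], degree = 2.
Handshaking lemma: 2 * 9 = 18.
A tree on 8 vertices has 7 edges. This graph has 9 edges (2 extra). Not a tree.
Number of triangles = 1.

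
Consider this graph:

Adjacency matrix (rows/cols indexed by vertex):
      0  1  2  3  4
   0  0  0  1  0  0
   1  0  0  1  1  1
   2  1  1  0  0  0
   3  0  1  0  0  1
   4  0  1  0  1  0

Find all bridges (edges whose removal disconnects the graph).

A bridge is an edge whose removal increases the number of connected components.
Bridges found: (0,2), (1,2)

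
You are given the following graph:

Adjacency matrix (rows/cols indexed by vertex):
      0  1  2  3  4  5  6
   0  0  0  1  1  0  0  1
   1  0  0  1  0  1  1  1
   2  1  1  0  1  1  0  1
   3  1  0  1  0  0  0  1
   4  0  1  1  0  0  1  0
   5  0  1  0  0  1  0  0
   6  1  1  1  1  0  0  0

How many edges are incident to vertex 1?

Vertex 1 has neighbors [2, 4, 5, 6], so deg(1) = 4.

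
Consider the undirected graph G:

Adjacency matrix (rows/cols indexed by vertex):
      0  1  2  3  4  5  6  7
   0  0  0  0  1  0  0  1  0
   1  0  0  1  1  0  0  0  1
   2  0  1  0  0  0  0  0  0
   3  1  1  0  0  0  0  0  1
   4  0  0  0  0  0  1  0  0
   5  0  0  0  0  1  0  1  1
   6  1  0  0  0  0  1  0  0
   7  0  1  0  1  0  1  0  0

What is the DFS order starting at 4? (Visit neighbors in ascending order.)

DFS from vertex 4 (neighbors processed in ascending order):
Visit order: 4, 5, 6, 0, 3, 1, 2, 7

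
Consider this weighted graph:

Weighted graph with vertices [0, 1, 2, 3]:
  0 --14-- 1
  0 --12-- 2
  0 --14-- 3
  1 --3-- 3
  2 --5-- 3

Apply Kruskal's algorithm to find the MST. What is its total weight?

Applying Kruskal's algorithm (sort edges by weight, add if no cycle):
  Add (1,3) w=3
  Add (2,3) w=5
  Add (0,2) w=12
  Skip (0,3) w=14 (creates cycle)
  Skip (0,1) w=14 (creates cycle)
MST weight = 20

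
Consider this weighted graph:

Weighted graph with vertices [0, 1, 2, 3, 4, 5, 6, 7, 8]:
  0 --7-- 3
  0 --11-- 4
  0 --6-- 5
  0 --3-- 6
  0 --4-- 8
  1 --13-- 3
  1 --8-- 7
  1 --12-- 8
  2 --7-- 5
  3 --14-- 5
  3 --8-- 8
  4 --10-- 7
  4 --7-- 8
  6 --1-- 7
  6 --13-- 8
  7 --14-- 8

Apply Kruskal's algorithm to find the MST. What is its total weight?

Applying Kruskal's algorithm (sort edges by weight, add if no cycle):
  Add (6,7) w=1
  Add (0,6) w=3
  Add (0,8) w=4
  Add (0,5) w=6
  Add (0,3) w=7
  Add (2,5) w=7
  Add (4,8) w=7
  Add (1,7) w=8
  Skip (3,8) w=8 (creates cycle)
  Skip (4,7) w=10 (creates cycle)
  Skip (0,4) w=11 (creates cycle)
  Skip (1,8) w=12 (creates cycle)
  Skip (1,3) w=13 (creates cycle)
  Skip (6,8) w=13 (creates cycle)
  Skip (3,5) w=14 (creates cycle)
  Skip (7,8) w=14 (creates cycle)
MST weight = 43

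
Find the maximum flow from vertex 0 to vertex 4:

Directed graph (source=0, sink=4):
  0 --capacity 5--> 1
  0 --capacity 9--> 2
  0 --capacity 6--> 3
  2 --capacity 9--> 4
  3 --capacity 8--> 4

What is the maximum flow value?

Computing max flow:
  Flow on (0->2): 9/9
  Flow on (0->3): 6/6
  Flow on (2->4): 9/9
  Flow on (3->4): 6/8
Maximum flow = 15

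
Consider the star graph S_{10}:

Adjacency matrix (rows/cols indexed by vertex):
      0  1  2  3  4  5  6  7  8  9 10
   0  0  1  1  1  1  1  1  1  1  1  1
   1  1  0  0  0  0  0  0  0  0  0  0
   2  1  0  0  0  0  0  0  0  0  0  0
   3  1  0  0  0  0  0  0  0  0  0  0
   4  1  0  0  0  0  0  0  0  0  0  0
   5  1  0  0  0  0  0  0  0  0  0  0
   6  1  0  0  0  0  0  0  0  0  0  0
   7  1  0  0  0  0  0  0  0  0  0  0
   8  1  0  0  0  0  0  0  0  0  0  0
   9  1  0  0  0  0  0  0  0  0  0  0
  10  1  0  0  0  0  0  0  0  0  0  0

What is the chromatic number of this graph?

S_{10} has one hub adjacent to 10 leaves; leaves are pairwise non-adjacent.
Color the hub 0 and every leaf 1.
Chromatic number = 2.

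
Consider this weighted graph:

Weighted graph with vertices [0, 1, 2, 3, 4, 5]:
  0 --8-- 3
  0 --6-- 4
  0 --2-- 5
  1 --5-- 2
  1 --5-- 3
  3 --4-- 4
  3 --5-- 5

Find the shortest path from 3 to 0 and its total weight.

Using Dijkstra's algorithm from vertex 3:
Shortest path: 3 -> 5 -> 0
Total weight: 5 + 2 = 7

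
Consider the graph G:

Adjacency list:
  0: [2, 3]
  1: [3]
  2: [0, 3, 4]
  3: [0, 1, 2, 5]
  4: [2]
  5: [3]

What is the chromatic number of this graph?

The graph has a maximum clique of size 3 (lower bound on chromatic number).
A valid 3-coloring: {0: 2, 1: 1, 2: 1, 3: 0, 4: 0, 5: 1}.
Chromatic number = 3.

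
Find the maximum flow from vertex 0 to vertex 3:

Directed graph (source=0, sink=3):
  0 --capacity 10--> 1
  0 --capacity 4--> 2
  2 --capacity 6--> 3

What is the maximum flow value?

Computing max flow:
  Flow on (0->2): 4/4
  Flow on (2->3): 4/6
Maximum flow = 4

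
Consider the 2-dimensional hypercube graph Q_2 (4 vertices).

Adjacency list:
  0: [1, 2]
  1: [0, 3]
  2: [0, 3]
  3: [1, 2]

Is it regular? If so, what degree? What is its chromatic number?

In Q_2, every vertex has exactly 2 neighbors (flip one of 2 bits), so it is 2-regular.
Q_2 is bipartite (partition by bit-parity), so chromatic number = 2.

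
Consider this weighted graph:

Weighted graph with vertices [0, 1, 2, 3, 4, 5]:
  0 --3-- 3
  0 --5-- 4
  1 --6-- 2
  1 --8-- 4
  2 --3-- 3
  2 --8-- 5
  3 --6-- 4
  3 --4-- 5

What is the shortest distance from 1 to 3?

Using Dijkstra's algorithm from vertex 1:
Shortest path: 1 -> 2 -> 3
Total weight: 6 + 3 = 9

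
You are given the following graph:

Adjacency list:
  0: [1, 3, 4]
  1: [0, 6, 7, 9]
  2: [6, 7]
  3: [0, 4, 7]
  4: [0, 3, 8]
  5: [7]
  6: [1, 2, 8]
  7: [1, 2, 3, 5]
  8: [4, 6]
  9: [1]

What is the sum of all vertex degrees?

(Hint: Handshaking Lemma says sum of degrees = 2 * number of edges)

Count edges: 13 edges.
By Handshaking Lemma: sum of degrees = 2 * 13 = 26.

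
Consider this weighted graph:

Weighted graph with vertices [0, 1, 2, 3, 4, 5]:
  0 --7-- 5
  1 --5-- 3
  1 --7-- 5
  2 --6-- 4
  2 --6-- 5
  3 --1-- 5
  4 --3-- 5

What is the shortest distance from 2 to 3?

Using Dijkstra's algorithm from vertex 2:
Shortest path: 2 -> 5 -> 3
Total weight: 6 + 1 = 7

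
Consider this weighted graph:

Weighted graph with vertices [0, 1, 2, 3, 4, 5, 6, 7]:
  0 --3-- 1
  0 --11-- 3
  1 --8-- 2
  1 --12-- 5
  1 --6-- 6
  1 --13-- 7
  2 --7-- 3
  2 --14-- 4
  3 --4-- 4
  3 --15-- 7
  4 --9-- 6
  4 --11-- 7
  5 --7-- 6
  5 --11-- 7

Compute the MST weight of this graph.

Applying Kruskal's algorithm (sort edges by weight, add if no cycle):
  Add (0,1) w=3
  Add (3,4) w=4
  Add (1,6) w=6
  Add (2,3) w=7
  Add (5,6) w=7
  Add (1,2) w=8
  Skip (4,6) w=9 (creates cycle)
  Skip (0,3) w=11 (creates cycle)
  Add (4,7) w=11
  Skip (5,7) w=11 (creates cycle)
  Skip (1,5) w=12 (creates cycle)
  Skip (1,7) w=13 (creates cycle)
  Skip (2,4) w=14 (creates cycle)
  Skip (3,7) w=15 (creates cycle)
MST weight = 46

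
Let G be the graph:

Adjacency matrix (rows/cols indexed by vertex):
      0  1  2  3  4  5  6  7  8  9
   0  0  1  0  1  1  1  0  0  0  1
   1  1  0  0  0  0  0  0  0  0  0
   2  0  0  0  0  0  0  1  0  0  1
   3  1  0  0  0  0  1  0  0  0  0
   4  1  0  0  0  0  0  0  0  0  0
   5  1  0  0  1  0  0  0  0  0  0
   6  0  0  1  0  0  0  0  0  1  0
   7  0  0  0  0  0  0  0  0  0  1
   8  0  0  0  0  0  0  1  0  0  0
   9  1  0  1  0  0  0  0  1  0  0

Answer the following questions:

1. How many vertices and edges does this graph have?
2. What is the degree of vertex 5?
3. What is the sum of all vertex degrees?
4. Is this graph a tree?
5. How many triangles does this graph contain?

Count: 10 vertices, 10 edges.
Vertex 5 has neighbors [0, 3], degree = 2.
Handshaking lemma: 2 * 10 = 20.
A tree on 10 vertices has 9 edges. This graph has 10 edges (1 extra). Not a tree.
Number of triangles = 1.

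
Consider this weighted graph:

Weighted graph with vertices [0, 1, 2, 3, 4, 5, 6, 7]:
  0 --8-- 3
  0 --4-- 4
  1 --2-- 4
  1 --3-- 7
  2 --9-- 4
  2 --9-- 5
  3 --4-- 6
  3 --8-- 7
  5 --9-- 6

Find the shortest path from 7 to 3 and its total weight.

Using Dijkstra's algorithm from vertex 7:
Shortest path: 7 -> 3
Total weight: 8 = 8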